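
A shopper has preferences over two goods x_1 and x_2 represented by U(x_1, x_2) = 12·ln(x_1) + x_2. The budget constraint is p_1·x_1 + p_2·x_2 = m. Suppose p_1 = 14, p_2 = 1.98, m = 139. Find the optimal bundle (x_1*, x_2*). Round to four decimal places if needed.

So x_1*(p_1,p_2) = 12·p_2/p_1, independent of income; and x_2* = (m − 12·p_2)/p_2.
At the given prices: x_1* = 12·1.98/14 = 1.6971, and x_2* = 58.202.

x_1* = 1.6971, x_2* = 58.202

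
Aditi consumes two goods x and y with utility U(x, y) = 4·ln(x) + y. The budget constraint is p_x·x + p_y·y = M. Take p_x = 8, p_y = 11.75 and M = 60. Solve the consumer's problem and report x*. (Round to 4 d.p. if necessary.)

MU_x = 4/x, MU_y = 1. Tangency: 4/x = p_x/p_y.
So x*(p_x,p_y) = 4·p_y/p_x, independent of income; and y* = (M − 4·p_y)/p_y.
At the given prices: x* = 4·11.75/8 = 5.875.

x* = 5.875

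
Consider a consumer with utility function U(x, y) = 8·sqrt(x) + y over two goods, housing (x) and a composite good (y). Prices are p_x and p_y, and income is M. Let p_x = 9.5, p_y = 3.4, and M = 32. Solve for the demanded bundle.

x* = 2.0494, y* = 3.6854

MU_x = 4/√x, MU_y = 1. Tangency: 4/√x = p_x/p_y.
Solve: √x = 4·p_y/p_x, so x*(p_x,p_y) = (4·p_y/p_x)², and y* = (M − p_x·x*)/p_y.
Plugging in: x* = (4·3.4/9.5)² = 2.0494, y* = 3.6854.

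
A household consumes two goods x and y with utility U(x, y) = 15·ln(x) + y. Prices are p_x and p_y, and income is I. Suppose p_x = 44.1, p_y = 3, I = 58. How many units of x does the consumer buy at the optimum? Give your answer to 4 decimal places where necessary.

x* = 1.0204

Set MRS = p_x/p_y: (15/x)/1 = p_x/p_y.
So x*(p_x,p_y) = 15·p_y/p_x, independent of income; and y* = (I − 15·p_y)/p_y.
At the given prices: x* = 15·3/44.1 = 1.0204.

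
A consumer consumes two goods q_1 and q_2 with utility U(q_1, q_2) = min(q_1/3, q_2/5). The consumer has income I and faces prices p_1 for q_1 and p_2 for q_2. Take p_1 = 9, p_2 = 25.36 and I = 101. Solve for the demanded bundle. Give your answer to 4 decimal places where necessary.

With perfect complements, no substitution: consume in ratio q_1:q_2 = 3:5.
Budget: p_1·q_1 + p_2·(5/3)·q_1 = I, so (3·p_1 + 5·p_2)·q_1 = 3·I.
Demand: q_1*(p_1,p_2,I) = 3·I/(3·p_1 + 5·p_2), q_2* = 5·I/(3·p_1 + 5·p_2).
Here 3·9 + 5·25.36 = 153.8, giving q_1* = 1.9701 and q_2* = 3.2835.

q_1* = 1.9701, q_2* = 3.2835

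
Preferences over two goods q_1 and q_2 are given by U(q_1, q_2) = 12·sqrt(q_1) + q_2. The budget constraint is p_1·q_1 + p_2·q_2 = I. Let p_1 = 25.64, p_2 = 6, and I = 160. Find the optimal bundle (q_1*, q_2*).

MU_q_1 = 6/√q_1, MU_q_2 = 1. Tangency: 6/√q_1 = p_1/p_2.
Solve: √q_1 = 6·p_2/p_1, so q_1*(p_1,p_2) = (6·p_2/p_1)², and q_2* = (I − p_1·q_1*)/p_2.
Plugging in: q_1* = (6·6/25.64)² = 1.9714, q_2* = 18.2423.

q_1* = 1.9714, q_2* = 18.2423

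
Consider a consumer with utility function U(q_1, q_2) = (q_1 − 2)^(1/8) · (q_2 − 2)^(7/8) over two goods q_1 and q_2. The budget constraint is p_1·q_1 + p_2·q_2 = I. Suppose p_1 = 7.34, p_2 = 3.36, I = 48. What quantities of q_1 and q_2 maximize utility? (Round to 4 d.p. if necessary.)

Discretionary income = 48 − 2·7.34 − 2·3.36 = 26.6; q_1* = 2 + 0.125·26.6/7.34 = 2.453; q_2* = 2 + 0.875·26.6/3.36 = 8.9271.

q_1* = 2.453, q_2* = 8.9271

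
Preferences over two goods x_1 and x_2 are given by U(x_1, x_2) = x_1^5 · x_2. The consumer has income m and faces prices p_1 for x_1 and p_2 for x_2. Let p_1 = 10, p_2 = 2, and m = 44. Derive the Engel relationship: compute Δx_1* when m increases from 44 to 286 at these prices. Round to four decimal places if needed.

The MRS is 5·x_2/x_1. Set MRS = p_1/p_2.
Rearranging, p_2·x_2 = (1/5)·p_1·x_1. Substituting into the budget gives p_1·x_1·(1 + (1/5)) = m.
Demand: x_1*(p_1,p_2,m) = 5/6·m/p_1 and x_2* = 1/6·m/p_2.
At p_1=10, p_2=2, m=44: x_1* = 5/6·44/10 = 3.6667.
At m' = 286: x_1* = 23.8333. Change: 23.8333 − 3.6667 = 20.1667.

Δx_1* = 20.1667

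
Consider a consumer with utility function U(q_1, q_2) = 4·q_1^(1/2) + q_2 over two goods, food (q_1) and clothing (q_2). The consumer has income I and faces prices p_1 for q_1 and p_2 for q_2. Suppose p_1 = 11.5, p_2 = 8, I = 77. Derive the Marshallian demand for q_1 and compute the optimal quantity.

Thus q_1* = (2·p_2/p_1)² — independent of I — with the rest of income spent on q_2.
Plugging in: q_1* = (2·8/11.5)² = 1.9357.

q_1* = 1.9357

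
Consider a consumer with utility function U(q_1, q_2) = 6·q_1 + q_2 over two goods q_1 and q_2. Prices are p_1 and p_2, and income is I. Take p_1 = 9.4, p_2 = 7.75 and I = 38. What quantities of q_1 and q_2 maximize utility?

Linear utility — the consumer picks whichever good has higher MU/price: 6/9.4 = 0.6383 vs 1/7.75 = 0.129.
q_1 gives more utility per dollar, so spend all income on q_1: q_1* = I/p_1, q_2* = 0.
Numerically: q_1* = 4.0426, q_2* = 0.

q_1* = 4.0426, q_2* = 0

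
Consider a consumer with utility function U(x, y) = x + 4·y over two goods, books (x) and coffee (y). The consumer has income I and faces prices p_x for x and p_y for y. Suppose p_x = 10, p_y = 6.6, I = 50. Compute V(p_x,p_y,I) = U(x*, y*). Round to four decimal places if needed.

Numerically: x* = 0, y* = 7.5758.
Utility at the optimum: U(0, 7.5758) = 30.303.

V = 30.303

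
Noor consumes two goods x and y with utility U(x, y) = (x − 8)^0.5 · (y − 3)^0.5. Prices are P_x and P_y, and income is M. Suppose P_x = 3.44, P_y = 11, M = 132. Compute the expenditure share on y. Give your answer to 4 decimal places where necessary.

This is Cobb-Douglas in (x−8, y−3): tangency gives 0.5·P_y·(y−3) = 0.5·P_x·(x−8).
Substituting into the budget: x* = 8 + 0.5·(M − 8·P_x − 3·P_y)/P_x, and y* = 3 + 0.5·(…)/P_y.
Discretionary income = 132 − 8·3.44 − 3·11 = 71.48; x* = 8 + 0.5·71.48/3.44 = 18.3895; y* = 3 + 0.5·71.48/11 = 6.2491.
Expenditure on y: 11·6.2491 = 68.74; share = 0.5208.

share on y = 0.5208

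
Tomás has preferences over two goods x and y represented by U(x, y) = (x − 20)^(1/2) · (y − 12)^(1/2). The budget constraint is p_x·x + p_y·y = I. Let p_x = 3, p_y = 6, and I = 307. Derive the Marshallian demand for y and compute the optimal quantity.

Let x' = x−20, y' = y−12. MRS = y'/x' = p_x/p_y.
Substituting into the budget: x* = 20 + 0.5·(I − 20·p_x − 12·p_y)/p_x, and y* = 12 + 0.5·(…)/p_y.
Discretionary income = 307 − 20·3 − 12·6 = 175; y* = 12 + 0.5·175/6 = 26.5833.

y* = 26.5833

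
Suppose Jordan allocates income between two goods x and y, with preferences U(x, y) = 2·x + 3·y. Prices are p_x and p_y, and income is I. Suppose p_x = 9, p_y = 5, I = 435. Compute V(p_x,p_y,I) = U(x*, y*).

V = 261

Perfect substitutes: compare marginal utility per dollar. 2/p_x vs 3/p_y → 0.2222 vs 0.6.
y gives more utility per dollar, so spend all income on y: y* = I/p_y, x* = 0.
Numerically: x* = 0, y* = 87.
Utility at the optimum: U(0, 87) = 261.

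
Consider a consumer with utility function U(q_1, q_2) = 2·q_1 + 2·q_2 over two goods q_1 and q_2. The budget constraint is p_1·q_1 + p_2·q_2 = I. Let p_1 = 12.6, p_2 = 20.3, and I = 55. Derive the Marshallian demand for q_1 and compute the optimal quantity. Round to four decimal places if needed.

Perfect substitutes: compare marginal utility per dollar. 2/p_1 vs 2/p_2 → 0.1587 vs 0.0985.
q_1 gives more utility per dollar, so spend all income on q_1: q_1* = I/p_1, q_2* = 0.
Numerically: q_1* = 4.3651, q_2* = 0.

q_1* = 4.3651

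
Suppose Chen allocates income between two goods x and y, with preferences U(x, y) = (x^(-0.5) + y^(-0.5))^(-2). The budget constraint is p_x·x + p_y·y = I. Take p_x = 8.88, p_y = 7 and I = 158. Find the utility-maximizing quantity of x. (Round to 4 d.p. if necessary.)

x* = 9.2489

Numerically y/x = 1.171862, so x* = 158/(8.88 + 7·1.171862) = 9.2489.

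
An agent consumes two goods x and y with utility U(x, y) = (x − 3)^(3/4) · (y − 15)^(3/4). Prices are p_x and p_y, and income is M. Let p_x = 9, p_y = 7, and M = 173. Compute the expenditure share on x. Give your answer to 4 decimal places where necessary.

share on x = 0.2746

After buying the subsistence bundle (3, 15), a share 0.5 of the remaining income goes to x: x* = 3 + 0.5·(M − 3p_x − 15p_y)/p_x.
Discretionary income = 173 − 3·9 − 15·7 = 41; x* = 3 + 0.5·41/9 = 5.2778; y* = 15 + 0.5·41/7 = 17.9286.
Expenditure on x: 9·5.2778 = 47.5; share = 0.2746.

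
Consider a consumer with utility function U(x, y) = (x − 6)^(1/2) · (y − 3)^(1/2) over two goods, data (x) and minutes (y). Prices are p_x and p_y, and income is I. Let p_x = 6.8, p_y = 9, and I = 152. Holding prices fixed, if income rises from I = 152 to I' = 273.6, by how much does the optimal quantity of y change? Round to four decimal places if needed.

Discretionary income = 152 − 6·6.8 − 3·9 = 84.2; y* = 3 + 0.5·84.2/9 = 7.6778.
At I' = 273.6: y* = 14.4333. Change: 14.4333 − 7.6778 = 6.7556.

Δy* = 6.7556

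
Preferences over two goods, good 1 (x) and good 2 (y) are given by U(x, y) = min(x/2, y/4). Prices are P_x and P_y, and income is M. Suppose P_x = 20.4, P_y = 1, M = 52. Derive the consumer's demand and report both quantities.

x* = 2.3214, y* = 4.6429

Demand: x*(P_x,P_y,M) = 2·M/(2·P_x + 4·P_y), y* = 4·M/(2·P_x + 4·P_y).
Here 2·20.4 + 4·1 = 44.8, giving x* = 2.3214 and y* = 4.6429.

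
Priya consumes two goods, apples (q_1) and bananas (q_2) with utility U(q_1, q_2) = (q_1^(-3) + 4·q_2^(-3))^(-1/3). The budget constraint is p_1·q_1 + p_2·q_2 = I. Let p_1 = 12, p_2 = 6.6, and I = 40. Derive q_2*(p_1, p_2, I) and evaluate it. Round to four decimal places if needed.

Numerically q_2/q_1 = 1.642193, so q_1* = 40/(12 + 6.6·1.642193) = 1.7514 and q_2* = 1.642193·1.7514 = 2.8762.

q_2* = 2.8762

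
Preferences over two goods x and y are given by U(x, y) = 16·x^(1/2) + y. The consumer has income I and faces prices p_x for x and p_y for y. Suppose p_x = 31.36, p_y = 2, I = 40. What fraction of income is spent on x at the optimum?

MU_x = 8/√x, MU_y = 1. Tangency: 8/√x = p_x/p_y.
Thus x* = (8·p_y/p_x)² — independent of I — with the rest of income spent on y.
Plugging in: x* = (8·2/31.36)² = 0.2603, y* = 15.9184.
Expenditure on x: 31.36·0.2603 = 8.1633; share = 0.2041.

share on x = 0.2041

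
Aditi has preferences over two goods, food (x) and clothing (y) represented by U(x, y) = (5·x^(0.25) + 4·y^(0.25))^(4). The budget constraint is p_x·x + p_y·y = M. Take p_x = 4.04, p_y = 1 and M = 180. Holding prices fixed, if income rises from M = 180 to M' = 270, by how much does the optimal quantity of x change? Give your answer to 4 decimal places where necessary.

Δx* = 10.2058

With the ratio pinned down, the budget gives x* = M/(p_x + p_y·(y/x)) and y* = (y/x)·x*.
Numerically y/x = 4.778539, so x* = 180/(4.04 + 1·4.778539) = 20.4115.
At M' = 270: x* = 30.6173. Change: 30.6173 − 20.4115 = 10.2058.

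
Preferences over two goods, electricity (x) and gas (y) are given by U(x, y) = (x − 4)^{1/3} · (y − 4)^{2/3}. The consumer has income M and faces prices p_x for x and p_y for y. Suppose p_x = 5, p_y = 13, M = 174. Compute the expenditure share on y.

share on y = 0.6897

Let x' = x−4, y' = y−4. MRS = (1/2)·y'/x' = p_x/p_y.
After buying the subsistence bundle (4, 4), a share 1/3 of the remaining income goes to x: x* = 4 + 1/3·(M − 4p_x − 4p_y)/p_x.
Discretionary income = 174 − 4·5 − 4·13 = 102; x* = 4 + 1/3·102/5 = 10.8; y* = 4 + 2/3·102/13 = 9.2308.
Expenditure on y: 13·9.2308 = 120; share = 0.6897.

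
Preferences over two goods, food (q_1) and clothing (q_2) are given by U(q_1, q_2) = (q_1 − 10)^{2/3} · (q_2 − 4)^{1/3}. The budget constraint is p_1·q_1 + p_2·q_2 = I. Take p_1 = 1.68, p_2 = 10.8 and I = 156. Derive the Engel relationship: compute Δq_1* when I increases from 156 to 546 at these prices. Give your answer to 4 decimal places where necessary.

Discretionary income = 156 − 10·1.68 − 4·10.8 = 96; q_1* = 10 + 2/3·96/1.68 = 48.0952.
At I' = 546: q_1* = 202.8571. Change: 202.8571 − 48.0952 = 154.7619.

Δq_1* = 154.7619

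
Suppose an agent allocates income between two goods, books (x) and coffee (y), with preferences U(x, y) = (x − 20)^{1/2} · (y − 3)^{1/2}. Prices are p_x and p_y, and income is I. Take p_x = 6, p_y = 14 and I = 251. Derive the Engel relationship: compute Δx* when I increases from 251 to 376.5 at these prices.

MRS = (y−3)/(x−20). Tangency with p_x/p_y gives y−3 = (p_x/p_y)·(x−20).
After buying the subsistence bundle (20, 3), a share 0.5 of the remaining income goes to x: x* = 20 + 0.5·(I − 20p_x − 3p_y)/p_x.
Discretionary income = 251 − 20·6 − 3·14 = 89; x* = 20 + 0.5·89/6 = 27.4167.
At I' = 376.5: x* = 37.875. Change: 37.875 − 27.4167 = 10.4583.

Δx* = 10.4583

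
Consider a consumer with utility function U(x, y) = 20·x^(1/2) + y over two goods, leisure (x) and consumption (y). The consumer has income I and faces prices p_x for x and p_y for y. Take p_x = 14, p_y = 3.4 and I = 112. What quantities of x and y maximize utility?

MU_x = 10/√x, MU_y = 1. Tangency: 10/√x = p_x/p_y.
Thus x* = (10·p_y/p_x)² — independent of I — with the rest of income spent on y.
Plugging in: x* = (10·3.4/14)² = 5.898, y* = 8.6555.

x* = 5.898, y* = 8.6555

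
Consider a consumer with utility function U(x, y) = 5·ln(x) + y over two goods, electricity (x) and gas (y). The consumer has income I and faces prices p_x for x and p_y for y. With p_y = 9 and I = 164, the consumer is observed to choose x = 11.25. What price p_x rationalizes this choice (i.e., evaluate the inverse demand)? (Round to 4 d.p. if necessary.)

p_x = 4

Set MRS = p_x/p_y: (5/x)/1 = p_x/p_y.
So x*(p_x,p_y) = 5·p_y/p_x, independent of income; and y* = (I − 5·p_y)/p_y.
Set x* = 11.25 in the demand function and solve for p_x: p_x = 4.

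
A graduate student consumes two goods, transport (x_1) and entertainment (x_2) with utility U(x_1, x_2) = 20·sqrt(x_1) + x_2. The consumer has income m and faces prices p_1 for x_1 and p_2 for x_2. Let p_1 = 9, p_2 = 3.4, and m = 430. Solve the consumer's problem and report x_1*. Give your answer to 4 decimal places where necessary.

Utility is quasi-linear in x_2; the FOC for x_1 is 10/√x_1 = p_1/p_2.
Thus x_1* = (10·p_2/p_1)² — independent of m — with the rest of income spent on x_2.
Plugging in: x_1* = (10·3.4/9)² = 14.2716.

x_1* = 14.2716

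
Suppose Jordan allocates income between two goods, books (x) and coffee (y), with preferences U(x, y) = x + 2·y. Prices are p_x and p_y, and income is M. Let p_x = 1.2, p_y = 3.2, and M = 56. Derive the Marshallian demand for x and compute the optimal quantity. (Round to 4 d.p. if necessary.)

x* = 46.6667

Linear utility — the consumer picks whichever good has higher MU/price: 1/1.2 = 0.8333 vs 2/3.2 = 0.625.
x gives more utility per dollar, so spend all income on x: x* = M/p_x, y* = 0.
Numerically: x* = 46.6667, y* = 0.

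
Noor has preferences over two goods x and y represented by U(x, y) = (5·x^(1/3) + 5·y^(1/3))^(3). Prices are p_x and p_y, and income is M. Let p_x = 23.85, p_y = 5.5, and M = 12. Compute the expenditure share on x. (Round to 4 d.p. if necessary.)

share on x = 0.3244

MU_x ∝ 5·x^(-2/3), MU_y ∝ 5·y^(-2/3), so MRS = (y/x)^(2/3) = p_x/p_y.
Hence y/x = (p_x/p_y)^(1/(2/3)), i.e. raised to the 1.5 power.
Substitute y = (y/x)·x into the budget: x* = M/(p_x + p_y·(y/x)).
Numerically y/x = 9.030016, so x* = 12/(23.85 + 5.5·9.030016) = 0.1632 and y* = 9.030016·0.1632 = 1.474.
Expenditure on x: 23.85·0.1632 = 3.8931; share = 0.3244.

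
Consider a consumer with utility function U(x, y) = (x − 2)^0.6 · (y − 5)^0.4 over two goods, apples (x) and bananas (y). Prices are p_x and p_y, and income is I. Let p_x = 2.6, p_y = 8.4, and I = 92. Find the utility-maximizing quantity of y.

y* = 7.1333

Let x' = x−2, y' = y−5. MRS = (3/2)·y'/x' = p_x/p_y.
After buying the subsistence bundle (2, 5), a share 0.6 of the remaining income goes to x: x* = 2 + 0.6·(I − 2p_x − 5p_y)/p_x.
Discretionary income = 92 − 2·2.6 − 5·8.4 = 44.8; y* = 5 + 0.4·44.8/8.4 = 7.1333.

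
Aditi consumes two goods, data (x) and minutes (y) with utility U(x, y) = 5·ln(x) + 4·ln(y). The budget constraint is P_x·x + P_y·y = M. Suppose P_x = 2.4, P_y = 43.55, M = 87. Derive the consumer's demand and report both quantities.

x* = 20.1389, y* = 0.8879

The MRS is (5/4)·y/x. Set MRS = P_x/P_y.
Rearranging, P_y·y = (4/5)·P_x·x. Substituting into the budget gives P_x·x·(1 + (4/5)) = M.
Demand: x*(P_x,P_y,M) = 5/9·M/P_x and y* = 4/9·M/P_y.
At P_x=2.4, P_y=43.55, M=87: x* = 5/9·87/2.4 = 20.1389, y* = 0.8879.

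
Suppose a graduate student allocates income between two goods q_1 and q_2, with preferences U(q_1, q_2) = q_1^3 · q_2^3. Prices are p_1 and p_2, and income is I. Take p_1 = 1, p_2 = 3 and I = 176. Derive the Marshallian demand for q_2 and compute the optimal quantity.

The MRS is q_2/q_1. Set MRS = p_1/p_2.
Rearranging, p_2·q_2 = p_1·q_1. Substituting into the budget gives p_1·q_1·(1 + 1) = I.
Demand: q_1*(p_1,p_2,I) = 0.5·I/p_1 and q_2* = 0.5·I/p_2.
At p_1=1, p_2=3, I=176: q_2* = 0.5·176/3 = 29.3333.

q_2* = 29.3333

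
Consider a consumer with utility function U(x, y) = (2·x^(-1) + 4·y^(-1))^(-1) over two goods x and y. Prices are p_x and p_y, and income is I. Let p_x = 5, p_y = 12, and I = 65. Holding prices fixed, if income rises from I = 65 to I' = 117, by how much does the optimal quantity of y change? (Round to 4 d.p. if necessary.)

From the CES first-order condition, (1/2)·(y/x)^(2) = p_x/p_y.
Solve for the ratio: y/x = [2·p_x/p_y]^(0.5).
Substitute y = (y/x)·x into the budget: x* = I/(p_x + p_y·(y/x)).
Numerically y/x = 0.912871, so x* = 65/(5 + 12·0.912871) = 4.0741 and y* = 0.912871·4.0741 = 3.7191.
At I' = 117: y* = 6.6944. Change: 6.6944 − 3.7191 = 2.9753.

Δy* = 2.9753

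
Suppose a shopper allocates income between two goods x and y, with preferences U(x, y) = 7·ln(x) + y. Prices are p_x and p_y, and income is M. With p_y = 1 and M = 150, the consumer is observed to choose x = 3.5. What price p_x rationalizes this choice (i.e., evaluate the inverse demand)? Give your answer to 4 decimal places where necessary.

p_x = 2

MU_x = 7/x, MU_y = 1. Tangency: 7/x = p_x/p_y.
So x*(p_x,p_y) = 7·p_y/p_x, independent of income; and y* = (M − 7·p_y)/p_y.
Set x* = 3.5 in the demand function and solve for p_x: p_x = 2.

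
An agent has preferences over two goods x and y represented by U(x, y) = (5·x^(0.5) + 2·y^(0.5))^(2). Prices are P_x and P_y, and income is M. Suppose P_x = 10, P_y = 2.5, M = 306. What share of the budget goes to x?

share on x = 0.6098

MRS = MU_x/MU_y = (5/2)·(y/x)^(0.5). Set equal to P_x/P_y.
Hence y/x = ((2/5)·P_x/P_y)^(1/(0.5)), i.e. raised to the 2 power.
Substitute y = (y/x)·x into the budget: x* = M/(P_x + P_y·(y/x)).
Numerically y/x = 2.56, so x* = 306/(10 + 2.5·2.56) = 18.6585 and y* = 2.56·18.6585 = 47.7659.
Expenditure on x: 10·18.6585 = 186.5854; share = 0.6098.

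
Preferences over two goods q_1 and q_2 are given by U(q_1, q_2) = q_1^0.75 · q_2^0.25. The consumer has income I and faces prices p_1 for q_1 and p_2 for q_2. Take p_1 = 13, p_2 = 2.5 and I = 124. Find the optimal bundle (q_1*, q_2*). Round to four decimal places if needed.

The MRS is 3·q_2/q_1. Set MRS = p_1/p_2.
So 0.75·p_2·q_2 = 0.25·p_1·q_1; combined with the budget, a share 0.75 of income goes to q_1.
Demand: q_1*(p_1,p_2,I) = 0.75·I/p_1 and q_2* = 0.25·I/p_2.
At p_1=13, p_2=2.5, I=124: q_1* = 0.75·124/13 = 7.1538, q_2* = 12.4.

q_1* = 7.1538, q_2* = 12.4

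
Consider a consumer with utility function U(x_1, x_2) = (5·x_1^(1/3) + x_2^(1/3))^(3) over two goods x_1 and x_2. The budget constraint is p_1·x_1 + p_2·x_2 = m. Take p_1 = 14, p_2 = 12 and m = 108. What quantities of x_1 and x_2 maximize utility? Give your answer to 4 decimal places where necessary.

Substitute x_2 = (x_2/x_1)·x_1 into the budget: x_1* = m/(p_1 + p_2·(x_2/x_1)).
Numerically x_2/x_1 = 0.112711, so x_1* = 108/(14 + 12·0.112711) = 7.0347 and x_2* = 0.112711·7.0347 = 0.7929.

x_1* = 7.0347, x_2* = 0.7929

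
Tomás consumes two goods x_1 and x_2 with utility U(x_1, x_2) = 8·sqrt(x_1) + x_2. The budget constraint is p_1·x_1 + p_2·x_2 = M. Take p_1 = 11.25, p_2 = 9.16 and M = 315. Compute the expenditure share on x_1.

share on x_1 = 0.3788

Utility is quasi-linear in x_2; the FOC for x_1 is 4/√x_1 = p_1/p_2.
Solve: √x_1 = 4·p_2/p_1, so x_1*(p_1,p_2) = (4·p_2/p_1)², and x_2* = (M − p_1·x_1*)/p_2.
Plugging in: x_1* = (4·9.16/11.25)² = 10.6073, x_2* = 21.3611.
Expenditure on x_1: 11.25·10.6073 = 119.3324; share = 0.3788.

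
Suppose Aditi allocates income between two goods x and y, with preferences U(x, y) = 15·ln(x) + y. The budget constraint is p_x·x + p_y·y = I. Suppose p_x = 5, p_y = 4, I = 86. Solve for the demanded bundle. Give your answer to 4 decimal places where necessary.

Set MRS = p_x/p_y: (15/x)/1 = p_x/p_y.
So x*(p_x,p_y) = 15·p_y/p_x, independent of income; and y* = (I − 15·p_y)/p_y.
At the given prices: x* = 15·4/5 = 12, and y* = 6.5.

x* = 12, y* = 6.5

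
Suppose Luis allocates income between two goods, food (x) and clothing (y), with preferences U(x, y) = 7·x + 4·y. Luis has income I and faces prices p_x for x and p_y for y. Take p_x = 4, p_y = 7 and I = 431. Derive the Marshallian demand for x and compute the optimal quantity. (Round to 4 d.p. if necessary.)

x* = 107.75

Perfect substitutes: compare marginal utility per dollar. 7/p_x vs 4/p_y → 1.75 vs 0.5714.
x gives more utility per dollar, so spend all income on x: x* = I/p_x, y* = 0.
Numerically: x* = 107.75, y* = 0.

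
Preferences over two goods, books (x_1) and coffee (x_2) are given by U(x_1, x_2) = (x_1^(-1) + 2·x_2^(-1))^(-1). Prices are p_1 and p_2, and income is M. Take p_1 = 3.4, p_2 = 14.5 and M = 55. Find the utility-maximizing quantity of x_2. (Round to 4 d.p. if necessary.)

x_2* = 2.8256

MU_x_1 ∝ x_1^(-2), MU_x_2 ∝ 2·x_2^(-2), so MRS = (1/2)·(x_2/x_1)^(2) = p_1/p_2.
Hence x_2/x_1 = (2·p_1/p_2)^(1/(2)), i.e. raised to the 0.5 power.
Substitute x_2 = (x_2/x_1)·x_1 into the budget: x_1* = M/(p_1 + p_2·(x_2/x_1)).
Numerically x_2/x_1 = 0.684811, so x_1* = 55/(3.4 + 14.5·0.684811) = 4.1261 and x_2* = 0.684811·4.1261 = 2.8256.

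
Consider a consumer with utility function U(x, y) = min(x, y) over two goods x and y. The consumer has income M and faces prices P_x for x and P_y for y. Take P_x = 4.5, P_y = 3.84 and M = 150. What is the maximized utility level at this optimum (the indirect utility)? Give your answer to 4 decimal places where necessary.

V = 17.9856

Leontief preferences: the optimum is at the kink where x/1 = y/1, i.e. y = x.
Budget: P_x·x + P_y·x = M, so (P_x + P_y)·x = M.
Demand: x*(P_x,P_y,M) = M/(P_x + P_y), y* = M/(P_x + P_y).
Here 4.5 + 3.84 = 8.34, giving x* = 17.9856 and y* = 17.9856.
Utility at the optimum: U(17.9856, 17.9856) = 17.9856.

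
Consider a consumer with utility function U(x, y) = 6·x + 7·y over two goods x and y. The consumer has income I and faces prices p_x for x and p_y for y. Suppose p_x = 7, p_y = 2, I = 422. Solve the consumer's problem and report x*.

x* = 0

y gives more utility per dollar, so spend all income on y: y* = I/p_y, x* = 0.
Numerically: x* = 0, y* = 211.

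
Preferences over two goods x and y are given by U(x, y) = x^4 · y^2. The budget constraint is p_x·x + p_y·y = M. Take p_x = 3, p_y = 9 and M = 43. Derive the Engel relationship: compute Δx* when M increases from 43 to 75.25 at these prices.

Δx* = 7.1667

Demand: x*(p_x,p_y,M) = 2/3·M/p_x and y* = 1/3·M/p_y.
At p_x=3, p_y=9, M=43: x* = 2/3·43/3 = 9.5556.
At M' = 75.25: x* = 16.7222. Change: 16.7222 − 9.5556 = 7.1667.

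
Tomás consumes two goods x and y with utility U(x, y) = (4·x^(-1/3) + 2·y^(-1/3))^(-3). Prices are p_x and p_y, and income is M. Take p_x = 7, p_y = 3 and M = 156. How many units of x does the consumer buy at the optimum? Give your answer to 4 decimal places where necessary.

x* = 15.0468

From the CES first-order condition, 2·(y/x)^(4/3) = p_x/p_y.
Solve for the ratio: y/x = [(1/2)·p_x/p_y]^(0.75).
Substitute y = (y/x)·x into the budget: x* = M/(p_x + p_y·(y/x)).
Numerically y/x = 1.122561, so x* = 156/(7 + 3·1.122561) = 15.0468.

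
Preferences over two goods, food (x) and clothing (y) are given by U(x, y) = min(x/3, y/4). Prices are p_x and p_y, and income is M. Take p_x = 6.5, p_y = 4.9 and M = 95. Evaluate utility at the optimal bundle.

With perfect complements, no substitution: consume in ratio x:y = 3:4.
Budget: p_x·x + p_y·(4/3)·x = M, so (3·p_x + 4·p_y)·x = 3·M.
Demand: x*(p_x,p_y,M) = 3·M/(3·p_x + 4·p_y), y* = 4·M/(3·p_x + 4·p_y).
Here 3·6.5 + 4·4.9 = 39.1, giving x* = 7.289 and y* = 9.7187.
Utility at the optimum: U(7.289, 9.7187) = 2.4297.

V = 2.4297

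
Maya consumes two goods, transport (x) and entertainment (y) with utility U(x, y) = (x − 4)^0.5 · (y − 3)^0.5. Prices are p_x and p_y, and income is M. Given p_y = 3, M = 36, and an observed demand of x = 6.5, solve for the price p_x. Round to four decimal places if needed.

Let x' = x−4, y' = y−3. MRS = y'/x' = p_x/p_y.
Substituting into the budget: x* = 4 + 0.5·(M − 4·p_x − 3·p_y)/p_x, and y* = 3 + 0.5·(…)/p_y.
Set x* = 6.5 in the demand function and solve for p_x: p_x = 3.

p_x = 3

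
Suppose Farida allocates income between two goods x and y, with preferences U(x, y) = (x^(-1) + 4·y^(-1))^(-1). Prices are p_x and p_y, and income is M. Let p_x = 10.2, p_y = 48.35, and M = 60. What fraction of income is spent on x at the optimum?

With the ratio pinned down, the budget gives x* = M/(p_x + p_y·(y/x)) and y* = (y/x)·x*.
Numerically y/x = 0.918611, so x* = 60/(10.2 + 48.35·0.918611) = 1.0986 and y* = 0.918611·1.0986 = 1.0092.
Expenditure on x: 10.2·1.0986 = 11.2057; share = 0.1868.

share on x = 0.1868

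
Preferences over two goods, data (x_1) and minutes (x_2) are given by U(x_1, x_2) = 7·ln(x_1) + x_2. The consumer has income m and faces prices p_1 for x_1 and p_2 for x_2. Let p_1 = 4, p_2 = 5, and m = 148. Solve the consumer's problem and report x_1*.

x_1* = 8.75

Set MRS = p_1/p_2: (7/x_1)/1 = p_1/p_2.
So x_1*(p_1,p_2) = 7·p_2/p_1, independent of income; and x_2* = (m − 7·p_2)/p_2.
At the given prices: x_1* = 7·5/4 = 8.75.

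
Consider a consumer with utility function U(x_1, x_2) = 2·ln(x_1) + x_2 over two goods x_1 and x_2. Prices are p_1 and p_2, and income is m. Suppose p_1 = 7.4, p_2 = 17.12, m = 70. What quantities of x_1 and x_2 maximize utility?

x_1* = 4.627, x_2* = 2.0888

Set MRS = p_1/p_2: (2/x_1)/1 = p_1/p_2.
So x_1*(p_1,p_2) = 2·p_2/p_1, independent of income; and x_2* = (m − 2·p_2)/p_2.
At the given prices: x_1* = 2·17.12/7.4 = 4.627, and x_2* = 2.0888.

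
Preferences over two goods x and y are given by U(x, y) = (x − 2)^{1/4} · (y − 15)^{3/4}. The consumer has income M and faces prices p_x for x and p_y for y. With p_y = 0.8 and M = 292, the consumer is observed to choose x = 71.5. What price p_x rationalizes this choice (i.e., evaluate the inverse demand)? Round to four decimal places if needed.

p_x = 1

This is Cobb-Douglas in (x−2, y−15): tangency gives 0.25·p_y·(y−15) = 0.75·p_x·(x−2).
Substituting into the budget: x* = 2 + 0.25·(M − 2·p_x − 15·p_y)/p_x, and y* = 15 + 0.75·(…)/p_y.
Set x* = 71.5 in the demand function and solve for p_x: p_x = 1.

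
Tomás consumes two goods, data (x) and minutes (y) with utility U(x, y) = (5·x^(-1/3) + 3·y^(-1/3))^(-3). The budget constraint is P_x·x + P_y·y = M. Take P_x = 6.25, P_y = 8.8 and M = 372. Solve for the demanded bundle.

MU_x ∝ 5·x^(-4/3), MU_y ∝ 3·y^(-4/3), so MRS = (5/3)·(y/x)^(4/3) = P_x/P_y.
Solve for the ratio: y/x = [(3/5)·P_x/P_y]^(0.75).
With the ratio pinned down, the budget gives x* = M/(P_x + P_y·(y/x)) and y* = (y/x)·x*.
Numerically y/x = 0.527426, so x* = 372/(6.25 + 8.8·0.527426) = 34.1556 and y* = 0.527426·34.1556 = 18.0145.

x* = 34.1556, y* = 18.0145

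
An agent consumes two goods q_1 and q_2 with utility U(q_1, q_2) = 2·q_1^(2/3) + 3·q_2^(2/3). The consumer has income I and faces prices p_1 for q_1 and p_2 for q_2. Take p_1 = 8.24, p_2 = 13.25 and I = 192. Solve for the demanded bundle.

MU_q_1 ∝ 2·q_1^(-1/3), MU_q_2 ∝ 3·q_2^(-1/3), so MRS = (2/3)·(q_2/q_1)^(1/3) = p_1/p_2.
Hence q_2/q_1 = ((3/2)·p_1/p_2)^(1/(1/3)), i.e. raised to the 3 power.
Substitute q_2 = (q_2/q_1)·q_1 into the budget: q_1* = I/(p_1 + p_2·(q_2/q_1)).
Numerically q_2/q_1 = 0.811723, so q_1* = 192/(8.24 + 13.25·0.811723) = 10.1077 and q_2* = 0.811723·10.1077 = 8.2047.

q_1* = 10.1077, q_2* = 8.2047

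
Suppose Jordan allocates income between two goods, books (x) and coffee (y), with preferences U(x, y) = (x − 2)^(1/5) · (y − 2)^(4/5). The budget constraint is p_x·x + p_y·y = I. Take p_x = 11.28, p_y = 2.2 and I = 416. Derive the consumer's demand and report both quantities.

After buying the subsistence bundle (2, 2), a share 0.2 of the remaining income goes to x: x* = 2 + 0.2·(I − 2p_x − 2p_y)/p_x.
Discretionary income = 416 − 2·11.28 − 2·2.2 = 389.04; x* = 2 + 0.2·389.04/11.28 = 8.8979; y* = 2 + 0.8·389.04/2.2 = 143.4691.

x* = 8.8979, y* = 143.4691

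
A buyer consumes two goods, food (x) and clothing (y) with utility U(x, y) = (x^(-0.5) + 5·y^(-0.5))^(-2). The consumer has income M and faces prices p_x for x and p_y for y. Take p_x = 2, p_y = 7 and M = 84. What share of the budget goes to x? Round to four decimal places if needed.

share on x = 0.1838

From the CES first-order condition, (1/5)·(y/x)^(1.5) = p_x/p_y.
Solve for the ratio: y/x = [5·p_x/p_y]^(2/3).
With the ratio pinned down, the budget gives x* = M/(p_x + p_y·(y/x)) and y* = (y/x)·x*.
Numerically y/x = 1.268434, so x* = 84/(2 + 7·1.268434) = 7.7213 and y* = 1.268434·7.7213 = 9.7939.
Expenditure on x: 2·7.7213 = 15.4425; share = 0.1838.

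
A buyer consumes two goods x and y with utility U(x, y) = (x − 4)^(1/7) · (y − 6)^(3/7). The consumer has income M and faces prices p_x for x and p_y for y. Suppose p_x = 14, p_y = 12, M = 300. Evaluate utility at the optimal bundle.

This is Cobb-Douglas in (x−4, y−6): tangency gives 1/7·p_y·(y−6) = 3/7·p_x·(x−4).
After buying the subsistence bundle (4, 6), a share 0.25 of the remaining income goes to x: x* = 4 + 0.25·(M − 4p_x − 6p_y)/p_x.
Discretionary income = 300 − 4·14 − 6·12 = 172; x* = 4 + 0.25·172/14 = 7.0714; y* = 6 + 0.75·172/12 = 16.75.
Utility at the optimum: U(7.0714, 16.75) = 3.2483.

V = 3.2483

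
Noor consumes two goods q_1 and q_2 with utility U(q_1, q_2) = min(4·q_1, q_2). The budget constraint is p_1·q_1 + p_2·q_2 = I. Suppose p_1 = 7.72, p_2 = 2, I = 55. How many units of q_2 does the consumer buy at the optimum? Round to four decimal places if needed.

q_2* = 13.9949

With perfect complements, no substitution: consume in ratio q_1:q_2 = 1:4.
Budget: p_1·q_1 + p_2·4·q_1 = I, so (p_1 + 4·p_2)·q_1 = I.
Demand: q_1*(p_1,p_2,I) = I/(p_1 + 4·p_2), q_2* = 4·I/(p_1 + 4·p_2).
Here 7.72 + 4·2 = 15.72, giving q_2* = 13.9949.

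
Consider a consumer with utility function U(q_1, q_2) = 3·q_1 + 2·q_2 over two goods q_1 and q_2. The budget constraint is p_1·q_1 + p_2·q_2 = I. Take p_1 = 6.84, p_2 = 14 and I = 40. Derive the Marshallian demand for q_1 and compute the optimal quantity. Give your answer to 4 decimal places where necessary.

q_1* = 5.848

q_1 gives more utility per dollar, so spend all income on q_1: q_1* = I/p_1, q_2* = 0.
Numerically: q_1* = 5.848, q_2* = 0.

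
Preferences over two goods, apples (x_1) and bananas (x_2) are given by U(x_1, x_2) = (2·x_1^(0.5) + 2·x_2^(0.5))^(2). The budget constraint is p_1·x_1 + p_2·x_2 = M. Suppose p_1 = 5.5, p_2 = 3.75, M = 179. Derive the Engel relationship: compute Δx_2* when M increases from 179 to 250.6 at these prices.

Δx_2* = 11.3528

Substitute x_2 = (x_2/x_1)·x_1 into the budget: x_1* = M/(p_1 + p_2·(x_2/x_1)).
Numerically x_2/x_1 = 2.151111, so x_1* = 179/(5.5 + 3.75·2.151111) = 13.1941 and x_2* = 2.151111·13.1941 = 28.382.
At M' = 250.6: x_2* = 39.7348. Change: 39.7348 − 28.382 = 11.3528.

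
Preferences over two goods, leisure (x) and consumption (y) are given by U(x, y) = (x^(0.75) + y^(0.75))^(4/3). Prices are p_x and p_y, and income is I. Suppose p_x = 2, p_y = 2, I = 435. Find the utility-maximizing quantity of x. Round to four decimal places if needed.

Numerically y/x = 1, so x* = 435/(2 + 2·1) = 108.75.

x* = 108.75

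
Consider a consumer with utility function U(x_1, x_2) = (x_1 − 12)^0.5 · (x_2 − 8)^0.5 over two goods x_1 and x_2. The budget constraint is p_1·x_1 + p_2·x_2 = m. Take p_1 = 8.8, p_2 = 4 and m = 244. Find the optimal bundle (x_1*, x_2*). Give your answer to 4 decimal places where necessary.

x_1* = 18.0455, x_2* = 21.3

This is Cobb-Douglas in (x_1−12, x_2−8): tangency gives 0.5·p_2·(x_2−8) = 0.5·p_1·(x_1−12).
After buying the subsistence bundle (12, 8), a share 0.5 of the remaining income goes to x_1: x_1* = 12 + 0.5·(m − 12p_1 − 8p_2)/p_1.
Discretionary income = 244 − 12·8.8 − 8·4 = 106.4; x_1* = 12 + 0.5·106.4/8.8 = 18.0455; x_2* = 8 + 0.5·106.4/4 = 21.3.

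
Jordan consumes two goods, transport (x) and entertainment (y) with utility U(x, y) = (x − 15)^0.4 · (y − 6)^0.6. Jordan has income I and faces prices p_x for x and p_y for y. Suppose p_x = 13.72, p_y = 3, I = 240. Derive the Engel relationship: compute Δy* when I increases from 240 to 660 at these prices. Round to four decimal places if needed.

After buying the subsistence bundle (15, 6), a share 0.4 of the remaining income goes to x: x* = 15 + 0.4·(I − 15p_x − 6p_y)/p_x.
Discretionary income = 240 − 15·13.72 − 6·3 = 16.2; y* = 6 + 0.6·16.2/3 = 9.24.
At I' = 660: y* = 93.24. Change: 93.24 − 9.24 = 84.

Δy* = 84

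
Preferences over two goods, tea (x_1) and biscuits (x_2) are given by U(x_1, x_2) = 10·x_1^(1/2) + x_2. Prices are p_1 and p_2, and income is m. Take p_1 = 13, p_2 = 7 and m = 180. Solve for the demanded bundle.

Thus x_1* = (5·p_2/p_1)² — independent of m — with the rest of income spent on x_2.
Plugging in: x_1* = (5·7/13)² = 7.2485, x_2* = 12.2527.

x_1* = 7.2485, x_2* = 12.2527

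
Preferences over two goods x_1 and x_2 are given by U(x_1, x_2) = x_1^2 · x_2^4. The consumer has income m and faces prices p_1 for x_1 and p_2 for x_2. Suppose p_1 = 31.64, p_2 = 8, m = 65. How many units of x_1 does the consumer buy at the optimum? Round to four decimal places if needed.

x_1* = 0.6848

MU_x_1/MU_x_2 = (2·x_2)/(4·x_1); tangency sets this equal to p_1/p_2.
Rearranging, p_2·x_2 = 2·p_1·x_1. Substituting into the budget gives p_1·x_1·(1 + 2) = m.
Demand: x_1*(p_1,p_2,m) = 1/3·m/p_1 and x_2* = 2/3·m/p_2.
At p_1=31.64, p_2=8, m=65: x_1* = 1/3·65/31.64 = 0.6848.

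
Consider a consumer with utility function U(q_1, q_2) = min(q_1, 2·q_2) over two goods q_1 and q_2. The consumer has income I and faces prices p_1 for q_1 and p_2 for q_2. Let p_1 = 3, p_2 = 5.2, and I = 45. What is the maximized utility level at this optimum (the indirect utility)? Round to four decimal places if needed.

V = 8.0357

Leontief preferences: the optimum is at the kink where q_1/2 = q_2/1, i.e. q_2 = (1/2)·q_1.
Budget: p_1·q_1 + p_2·(1/2)·q_1 = I, so (2·p_1 + p_2)·q_1 = 2·I.
Demand: q_1*(p_1,p_2,I) = 2·I/(2·p_1 + p_2), q_2* = I/(2·p_1 + p_2).
Here 2·3 + 5.2 = 11.2, giving q_1* = 8.0357 and q_2* = 4.0179.
Utility at the optimum: U(8.0357, 4.0179) = 8.0357.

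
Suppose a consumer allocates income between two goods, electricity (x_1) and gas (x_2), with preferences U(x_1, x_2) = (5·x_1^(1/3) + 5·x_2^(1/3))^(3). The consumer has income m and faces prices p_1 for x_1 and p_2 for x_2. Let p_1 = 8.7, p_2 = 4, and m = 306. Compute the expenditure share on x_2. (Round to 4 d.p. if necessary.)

From the CES first-order condition, (x_2/x_1)^(2/3) = p_1/p_2.
Hence x_2/x_1 = (p_1/p_2)^(1/(2/3)), i.e. raised to the 1.5 power.
With the ratio pinned down, the budget gives x_1* = m/(p_1 + p_2·(x_2/x_1)) and x_2* = (x_2/x_1)·x_1*.
Numerically x_2/x_1 = 3.207664, so x_1* = 306/(8.7 + 4·3.207664) = 14.2123 and x_2* = 3.207664·14.2123 = 45.5883.
Expenditure on x_2: 4·45.5883 = 182.3531; share = 0.5959.

share on x_2 = 0.5959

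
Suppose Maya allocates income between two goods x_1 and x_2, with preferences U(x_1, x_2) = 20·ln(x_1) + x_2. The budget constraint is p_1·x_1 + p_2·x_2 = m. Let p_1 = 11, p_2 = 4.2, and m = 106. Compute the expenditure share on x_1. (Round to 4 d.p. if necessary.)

share on x_1 = 0.7925

MU_x_1 = 20/x_1, MU_x_2 = 1. Tangency: 20/x_1 = p_1/p_2.
So x_1*(p_1,p_2) = 20·p_2/p_1, independent of income; and x_2* = (m − 20·p_2)/p_2.
At the given prices: x_1* = 20·4.2/11 = 7.6364, and x_2* = 5.2381.
Expenditure on x_1: 11·7.6364 = 84; share = 0.7925.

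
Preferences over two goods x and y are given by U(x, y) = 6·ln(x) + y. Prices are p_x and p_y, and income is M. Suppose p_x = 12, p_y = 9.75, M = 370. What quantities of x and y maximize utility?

MU_x = 6/x, MU_y = 1. Tangency: 6/x = p_x/p_y.
So x*(p_x,p_y) = 6·p_y/p_x, independent of income; and y* = (M − 6·p_y)/p_y.
At the given prices: x* = 6·9.75/12 = 4.875, and y* = 31.9487.

x* = 4.875, y* = 31.9487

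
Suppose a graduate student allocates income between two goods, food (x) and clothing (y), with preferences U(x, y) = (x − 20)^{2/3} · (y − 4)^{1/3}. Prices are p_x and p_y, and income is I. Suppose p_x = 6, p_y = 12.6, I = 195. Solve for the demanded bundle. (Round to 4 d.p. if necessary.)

x* = 22.7333, y* = 4.6508

After buying the subsistence bundle (20, 4), a share 2/3 of the remaining income goes to x: x* = 20 + 2/3·(I − 20p_x − 4p_y)/p_x.
Discretionary income = 195 − 20·6 − 4·12.6 = 24.6; x* = 20 + 2/3·24.6/6 = 22.7333; y* = 4 + 1/3·24.6/12.6 = 4.6508.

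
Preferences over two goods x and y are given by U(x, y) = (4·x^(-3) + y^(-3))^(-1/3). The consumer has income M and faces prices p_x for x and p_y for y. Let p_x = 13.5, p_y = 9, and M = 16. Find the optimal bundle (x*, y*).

x* = 0.7789, y* = 0.6095

MRS = MU_x/MU_y = 4·(y/x)^(4). Set equal to p_x/p_y.
Hence y/x = ((1/4)·p_x/p_y)^(1/(4)), i.e. raised to the 0.25 power.
With the ratio pinned down, the budget gives x* = M/(p_x + p_y·(y/x)) and y* = (y/x)·x*.
Numerically y/x = 0.782542, so x* = 16/(13.5 + 9·0.782542) = 0.7789 and y* = 0.782542·0.7789 = 0.6095.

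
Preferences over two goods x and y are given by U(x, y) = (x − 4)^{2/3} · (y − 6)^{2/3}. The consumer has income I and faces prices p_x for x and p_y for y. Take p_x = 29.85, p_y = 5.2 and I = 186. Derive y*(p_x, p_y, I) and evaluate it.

This is Cobb-Douglas in (x−4, y−6): tangency gives 2/3·p_y·(y−6) = 2/3·p_x·(x−4).
Substituting into the budget: x* = 4 + 0.5·(I − 4·p_x − 6·p_y)/p_x, and y* = 6 + 0.5·(…)/p_y.
Discretionary income = 186 − 4·29.85 − 6·5.2 = 35.4; y* = 6 + 0.5·35.4/5.2 = 9.4038.

y* = 9.4038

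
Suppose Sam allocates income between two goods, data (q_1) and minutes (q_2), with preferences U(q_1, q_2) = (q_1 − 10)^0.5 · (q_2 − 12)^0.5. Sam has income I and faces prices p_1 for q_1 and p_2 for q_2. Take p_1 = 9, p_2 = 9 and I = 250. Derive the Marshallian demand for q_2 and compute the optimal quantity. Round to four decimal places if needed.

Let q_1' = q_1−10, q_2' = q_2−12. MRS = q_2'/q_1' = p_1/p_2.
Substituting into the budget: q_1* = 10 + 0.5·(I − 10·p_1 − 12·p_2)/p_1, and q_2* = 12 + 0.5·(…)/p_2.
Discretionary income = 250 − 10·9 − 12·9 = 52; q_2* = 12 + 0.5·52/9 = 14.8889.

q_2* = 14.8889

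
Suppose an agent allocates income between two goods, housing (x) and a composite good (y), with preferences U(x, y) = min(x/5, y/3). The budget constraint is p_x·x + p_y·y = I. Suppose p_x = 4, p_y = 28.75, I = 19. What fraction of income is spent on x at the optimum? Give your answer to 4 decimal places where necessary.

With perfect complements, no substitution: consume in ratio x:y = 5:3.
Budget: p_x·x + p_y·(3/5)·x = I, so (5·p_x + 3·p_y)·x = 5·I.
Demand: x*(p_x,p_y,I) = 5·I/(5·p_x + 3·p_y), y* = 3·I/(5·p_x + 3·p_y).
Here 5·4 + 3·28.75 = 106.25, giving x* = 0.8941 and y* = 0.5365.
Expenditure on x: 4·0.8941 = 3.5765; share = 0.1882.

share on x = 0.1882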